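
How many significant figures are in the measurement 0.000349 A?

3

0.000349: leading zeros are not significant.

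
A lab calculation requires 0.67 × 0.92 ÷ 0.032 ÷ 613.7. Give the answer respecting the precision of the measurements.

0.67 × 0.92 ÷ 0.032 ÷ 613.7 = 0.0313874857422…
Multiplication/division keeps the fewest significant figures: 0.67 → 2 s.f., 0.92 → 2 s.f., 0.032 → 2 s.f., 613.7 → 4 s.f.; limit is 2.
Rounded to 2 significant figures: 0.031.

0.031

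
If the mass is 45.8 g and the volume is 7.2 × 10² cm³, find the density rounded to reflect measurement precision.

density = 45.8 g ÷ 7.2 × 10² cm³ = 0.0636111111111… g/cm³.
45.8 has 3 significant figures; 7.2 × 10² has 2.
Division/multiplication keeps the fewest: 2 significant figures.
Rounded: 0.064 g/cm³.

0.064 g/cm³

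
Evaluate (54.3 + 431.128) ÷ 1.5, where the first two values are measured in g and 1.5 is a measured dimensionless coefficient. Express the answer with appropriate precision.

3.2 × 10^2 g

54.3 g + 431.128 g = 485.428 g; the sum is limited to 1 decimal place (4 s.f.).
Carrying full precision, 485.428 ÷ 1.5 = 323.618666667… g; 1.5 has 2 s.f., so the result keeps min(4, 2) = 2 s.f.
Rounded to 2 significant figures: 3.2 × 10^2 g.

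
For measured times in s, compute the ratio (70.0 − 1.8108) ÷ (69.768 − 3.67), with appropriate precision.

1.03

70.0 − 1.8108 = 68.1892, limited to 1 d.p. → 3 s.f.; 69.768 − 3.67 = 66.098, limited to 2 d.p. → 4 s.f.
Carrying full precision, 68.1892 ÷ 66.098 = 1.03163787104…; keep min(3, 4) = 3 s.f.
Rounded to 3 significant figures: 1.03.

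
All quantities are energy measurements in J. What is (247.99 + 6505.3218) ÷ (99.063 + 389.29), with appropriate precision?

13.829

247.99 + 6505.3218 = 6753.3118, limited to 2 d.p. → 6 s.f.; 99.063 + 389.29 = 488.353, limited to 2 d.p. → 5 s.f.
Carrying full precision, 6753.3118 ÷ 488.353 = 13.8287505145…; keep min(6, 5) = 5 s.f.
Rounded to 5 significant figures: 13.829.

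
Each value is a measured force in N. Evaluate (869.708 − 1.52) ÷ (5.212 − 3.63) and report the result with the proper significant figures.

549

869.708 − 1.52 = 868.188, limited to 2 d.p. → 5 s.f.; 5.212 − 3.63 = 1.582, limited to 2 d.p. → 3 s.f.
Carrying full precision, 868.188 ÷ 1.582 = 548.791403287…; keep min(5, 3) = 3 s.f.
Rounded to 3 significant figures: 549.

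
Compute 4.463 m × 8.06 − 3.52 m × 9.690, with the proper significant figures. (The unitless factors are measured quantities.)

4.463 × 8.06 = 35.97178 → 36.0 m (3 s.f., last digit at the 10^-1 place).
3.52 × 9.690 = 34.1088 → 34.1 m (3 s.f., last digit at the 10^-1 place).
Difference: 1.86298 m; keep the coarser place, 10^-1.
Result: 1.9 m.

1.9 m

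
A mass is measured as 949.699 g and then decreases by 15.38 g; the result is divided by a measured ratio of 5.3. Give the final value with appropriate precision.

949.699 g − 15.38 g = 934.319 g; the difference is limited to 2 decimal places (5 s.f.).
Carrying full precision, 934.319 ÷ 5.3 = 176.286603774… g; 5.3 has 2 s.f., so the result keeps min(5, 2) = 2 s.f.
Rounded to 2 significant figures: 1.8 × 10^2 g.

1.8 × 10^2 g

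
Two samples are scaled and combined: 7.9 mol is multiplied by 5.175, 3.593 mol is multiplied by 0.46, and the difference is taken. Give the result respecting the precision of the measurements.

39 mol

7.9 × 5.175 = 40.8825 → 41 mol (2 s.f., last digit at the 10^0 place).
3.593 × 0.46 = 1.65278 → 1.7 mol (2 s.f., last digit at the 10^-1 place).
Difference: 39.22972 mol; keep the coarser place, 10^0.
Result: 39 mol.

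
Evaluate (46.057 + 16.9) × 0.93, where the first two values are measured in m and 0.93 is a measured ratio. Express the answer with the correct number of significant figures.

46.057 m + 16.9 m = 62.957 m; the sum is limited to 1 decimal place (3 s.f.).
Carrying full precision, 62.957 × 0.93 = 58.55001 m; 0.93 has 2 s.f., so the result keeps min(3, 2) = 2 s.f.
Rounded to 2 significant figures: 59 m.

59 m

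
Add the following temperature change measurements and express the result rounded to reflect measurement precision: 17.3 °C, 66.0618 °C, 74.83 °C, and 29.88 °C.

17.3 °C + 66.0618 °C + 74.83 °C + 29.88 °C = 188.0718 °C.
Addition/subtraction keeps the fewest decimal places: 17.3 → 1 decimal place, 66.0618 → 4 decimal places, 74.83 → 2 decimal places, 29.88 → 2 decimal places; limit is 1.
Rounded to 1 decimal place: 188.1 °C.

188.1 °C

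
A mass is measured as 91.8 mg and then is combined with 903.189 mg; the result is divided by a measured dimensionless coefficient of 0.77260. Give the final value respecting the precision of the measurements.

91.8 mg + 903.189 mg = 994.989 mg; the sum is limited to 1 decimal place (4 s.f.).
Carrying full precision, 994.989 ÷ 0.77260 = 1287.84493917… mg; 0.77260 has 5 s.f., so the result keeps min(4, 5) = 4 s.f.
Rounded to 4 significant figures: 1288 mg.

1288 mg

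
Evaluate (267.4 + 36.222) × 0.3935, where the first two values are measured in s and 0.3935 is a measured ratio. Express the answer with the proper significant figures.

267.4 s + 36.222 s = 303.622 s; the sum is limited to 1 decimal place (4 s.f.).
Carrying full precision, 303.622 × 0.3935 = 119.475257 s; 0.3935 has 4 s.f., so the result keeps min(4, 4) = 4 s.f.
Rounded to 4 significant figures: 119.5 s.

119.5 s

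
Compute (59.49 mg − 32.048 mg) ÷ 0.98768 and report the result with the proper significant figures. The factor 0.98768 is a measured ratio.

27.78 mg

59.49 mg − 32.048 mg = 27.442 mg; the difference is limited to 2 decimal places (4 s.f.).
Carrying full precision, 27.442 ÷ 0.98768 = 27.7843026081… mg; 0.98768 has 5 s.f., so the result keeps min(4, 5) = 4 s.f.
Rounded to 4 significant figures: 27.78 mg.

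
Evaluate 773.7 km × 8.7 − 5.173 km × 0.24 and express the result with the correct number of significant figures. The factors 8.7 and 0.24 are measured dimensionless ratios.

773.7 × 8.7 = 6731.19 → 6.7 × 10^3 km (2 s.f., last digit at the 10^2 place).
5.173 × 0.24 = 1.24152 → 1.2 km (2 s.f., last digit at the 10^-1 place).
Difference: 6729.94848 km; keep the coarser place, 10^2.
Result: 6.7 × 10^3 km.

6.7 × 10^3 km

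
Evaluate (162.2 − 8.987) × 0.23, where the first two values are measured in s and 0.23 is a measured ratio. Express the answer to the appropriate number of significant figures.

162.2 s − 8.987 s = 153.213 s; the difference is limited to 1 decimal place (4 s.f.).
Carrying full precision, 153.213 × 0.23 = 35.23899 s; 0.23 has 2 s.f., so the result keeps min(4, 2) = 2 s.f.
Rounded to 2 significant figures: 35 s.

35 s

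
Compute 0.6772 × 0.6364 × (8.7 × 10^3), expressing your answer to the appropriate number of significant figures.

0.6772 × 0.6364 × (8.7 × 10^3) = 3749.439696
Multiplication/division keeps the fewest significant figures: 0.6772 → 4 s.f., 0.6364 → 4 s.f., 8.7 × 10^3 → 2 s.f.; limit is 2.
Rounded to 2 significant figures: 3.7 × 10^3.

3.7 × 10^3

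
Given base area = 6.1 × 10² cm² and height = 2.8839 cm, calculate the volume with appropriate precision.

volume = 6.1 × 10² cm² × 2.8839 cm = 1759.179 cm³.
6.1 × 10² has 2 significant figures; 2.8839 has 5.
Division/multiplication keeps the fewest: 2 significant figures.
Rounded: 1.8 × 10³ cm³.

1.8 × 10³ cm³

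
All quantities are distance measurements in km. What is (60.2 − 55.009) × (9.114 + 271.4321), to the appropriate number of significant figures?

1.5 × 10^3 km²

60.2 − 55.009 = 5.191, limited to 1 d.p. → 2 s.f.; 9.114 + 271.4321 = 280.5461, limited to 3 d.p. → 6 s.f.
Carrying full precision, 5.191 × 280.5461 = 1456.3148051; keep min(2, 6) = 2 s.f.
Rounded to 2 significant figures: 1.5 × 10^3 km².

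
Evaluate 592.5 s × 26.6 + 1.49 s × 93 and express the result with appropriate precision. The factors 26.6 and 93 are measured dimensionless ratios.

592.5 × 26.6 = 15760.5 → 1.58 × 10^4 s (3 s.f., last digit at the 10^2 place).
1.49 × 93 = 138.57 → 1.4 × 10^2 s (2 s.f., last digit at the 10^1 place).
Sum: 15899.07 s; keep the coarser place, 10^2.
Result: 1.59 × 10^4 s.

1.59 × 10^4 s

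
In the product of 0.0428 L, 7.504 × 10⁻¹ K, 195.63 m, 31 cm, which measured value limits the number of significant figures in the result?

31 cm

0.0428 L → 3 s.f.; 7.504 × 10⁻¹ K → 4 s.f.; 195.63 m → 5 s.f.; 31 cm → 2 s.f.
The fewest is 2 significant figures, from 31 cm.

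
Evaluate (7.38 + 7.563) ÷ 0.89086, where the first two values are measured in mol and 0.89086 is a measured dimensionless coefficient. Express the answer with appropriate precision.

7.38 mol + 7.563 mol = 14.943 mol; the sum is limited to 2 decimal places (4 s.f.).
Carrying full precision, 14.943 ÷ 0.89086 = 16.773679366… mol; 0.89086 has 5 s.f., so the result keeps min(4, 5) = 4 s.f.
Rounded to 4 significant figures: 16.77 mol.

16.77 mol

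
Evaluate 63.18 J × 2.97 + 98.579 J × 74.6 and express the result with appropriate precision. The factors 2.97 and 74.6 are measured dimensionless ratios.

7.54 × 10^3 J

63.18 × 2.97 = 187.6446 → 188 J (3 s.f., last digit at the 10^0 place).
98.579 × 74.6 = 7353.9934 → 7.35 × 10^3 J (3 s.f., last digit at the 10^1 place).
Sum: 7541.638 J; keep the coarser place, 10^1.
Result: 7.54 × 10^3 J.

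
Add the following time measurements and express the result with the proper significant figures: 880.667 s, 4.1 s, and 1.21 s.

880.667 s + 4.1 s + 1.21 s = 885.977 s.
Addition/subtraction keeps the fewest decimal places: 880.667 → 3 decimal places, 4.1 → 1 decimal place, 1.21 → 2 decimal places; limit is 1.
Rounded to 1 decimal place: 886.0 s.

886.0 s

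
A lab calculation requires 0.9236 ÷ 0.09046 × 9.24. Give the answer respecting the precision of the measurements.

94.3

0.9236 ÷ 0.09046 × 9.24 = 94.3407472916…
Multiplication/division keeps the fewest significant figures: 0.9236 → 4 s.f., 0.09046 → 4 s.f., 9.24 → 3 s.f.; limit is 3.
Rounded to 3 significant figures: 94.3.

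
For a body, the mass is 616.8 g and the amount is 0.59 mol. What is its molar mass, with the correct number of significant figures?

1.0 × 10^3 g/mol

molar mass = 616.8 g ÷ 0.59 mol = 1045.42372881… g/mol.
616.8 has 4 significant figures; 0.59 has 2.
Division/multiplication keeps the fewest: 2 significant figures.
Rounded: 1.0 × 10^3 g/mol.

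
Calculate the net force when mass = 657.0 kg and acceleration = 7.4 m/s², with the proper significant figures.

4.9 × 10^3 N

net force = 657.0 kg × 7.4 m/s² = 4861.8 N.
657.0 has 4 significant figures; 7.4 has 2.
Division/multiplication keeps the fewest: 2 significant figures.
Rounded: 4.9 × 10^3 N.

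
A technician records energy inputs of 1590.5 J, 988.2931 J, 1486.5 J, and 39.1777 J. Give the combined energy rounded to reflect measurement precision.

4104.5 J

1590.5 J + 988.2931 J + 1486.5 J + 39.1777 J = 4104.4708 J.
Addition/subtraction keeps the fewest decimal places: 1590.5 → 1 decimal place, 988.2931 → 4 decimal places, 1486.5 → 1 decimal place, 39.1777 → 4 decimal places; limit is 1.
Rounded to 1 decimal place: 4104.5 J.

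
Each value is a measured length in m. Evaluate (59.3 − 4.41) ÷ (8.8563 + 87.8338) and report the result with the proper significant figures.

0.568

59.3 − 4.41 = 54.89, limited to 1 d.p. → 3 s.f.; 8.8563 + 87.8338 = 96.6901, limited to 4 d.p. → 6 s.f.
Carrying full precision, 54.89 ÷ 96.6901 = 0.567689970328…; keep min(3, 6) = 3 s.f.
Rounded to 3 significant figures: 0.568.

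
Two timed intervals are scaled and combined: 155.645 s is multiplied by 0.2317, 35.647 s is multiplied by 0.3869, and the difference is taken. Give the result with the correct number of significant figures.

22.27 s

155.645 × 0.2317 = 36.0629465 → 36.06 s (4 s.f., last digit at the 10^-2 place).
35.647 × 0.3869 = 13.7918243 → 13.79 s (4 s.f., last digit at the 10^-2 place).
Difference: 22.2711222 s; keep the coarser place, 10^-2.
Result: 22.27 s.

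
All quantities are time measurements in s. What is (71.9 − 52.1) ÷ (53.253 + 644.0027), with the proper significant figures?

71.9 − 52.1 = 19.8, limited to 1 d.p. → 3 s.f.; 53.253 + 644.0027 = 697.2557, limited to 3 d.p. → 6 s.f.
Carrying full precision, 19.8 ÷ 697.2557 = 0.0283970428639…; keep min(3, 6) = 3 s.f.
Rounded to 3 significant figures: 0.0284.

0.0284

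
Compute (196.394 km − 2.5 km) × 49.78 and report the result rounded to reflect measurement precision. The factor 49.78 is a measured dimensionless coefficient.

9652 km

196.394 km − 2.5 km = 193.894 km; the difference is limited to 1 decimal place (4 s.f.).
Carrying full precision, 193.894 × 49.78 = 9652.04332 km; 49.78 has 4 s.f., so the result keeps min(4, 4) = 4 s.f.
Rounded to 4 significant figures: 9652 km.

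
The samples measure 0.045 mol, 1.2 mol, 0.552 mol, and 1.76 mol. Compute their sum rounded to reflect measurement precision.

0.045 mol + 1.2 mol + 0.552 mol + 1.76 mol = 3.557 mol.
Addition/subtraction keeps the fewest decimal places: 0.045 → 3 decimal places, 1.2 → 1 decimal place, 0.552 → 3 decimal places, 1.76 → 2 decimal places; limit is 1.
Rounded to 1 decimal place: 3.6 mol.

3.6 mol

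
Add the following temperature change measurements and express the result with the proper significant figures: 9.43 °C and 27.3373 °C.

9.43 °C + 27.3373 °C = 36.7673 °C.
Addition/subtraction keeps the fewest decimal places: 9.43 → 2 decimal places, 27.3373 → 4 decimal places; limit is 2.
Rounded to 2 decimal places: 36.77 °C.

36.77 °C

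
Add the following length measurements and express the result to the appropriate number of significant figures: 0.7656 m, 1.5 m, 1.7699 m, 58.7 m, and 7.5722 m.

70.3 m

0.7656 m + 1.5 m + 1.7699 m + 58.7 m + 7.5722 m = 70.3077 m.
Addition/subtraction keeps the fewest decimal places: 0.7656 → 4 decimal places, 1.5 → 1 decimal place, 1.7699 → 4 decimal places, 58.7 → 1 decimal place, 7.5722 → 4 decimal places; limit is 1.
Rounded to 1 decimal place: 70.3 m.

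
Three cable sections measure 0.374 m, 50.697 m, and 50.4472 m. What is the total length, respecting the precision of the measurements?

0.374 m + 50.697 m + 50.4472 m = 101.5182 m.
Addition/subtraction keeps the fewest decimal places: 0.374 → 3 decimal places, 50.697 → 3 decimal places, 50.4472 → 4 decimal places; limit is 3.
Rounded to 3 decimal places: 101.518 m.

101.518 m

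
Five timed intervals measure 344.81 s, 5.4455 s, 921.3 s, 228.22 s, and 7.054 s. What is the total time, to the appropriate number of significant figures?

1506.8 s

344.81 s + 5.4455 s + 921.3 s + 228.22 s + 7.054 s = 1506.8295 s.
Addition/subtraction keeps the fewest decimal places: 344.81 → 2 decimal places, 5.4455 → 4 decimal places, 921.3 → 1 decimal place, 228.22 → 2 decimal places, 7.054 → 3 decimal places; limit is 1.
Rounded to 1 decimal place: 1506.8 s.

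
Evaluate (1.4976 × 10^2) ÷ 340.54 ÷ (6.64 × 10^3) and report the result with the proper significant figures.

6.62 × 10^-5

(1.4976 × 10^2) ÷ 340.54 ÷ (6.64 × 10^3) = 0.0000662307419612…
Multiplication/division keeps the fewest significant figures: 1.4976 × 10^2 → 5 s.f., 340.54 → 5 s.f., 6.64 × 10^3 → 3 s.f.; limit is 3.
Rounded to 3 significant figures: 6.62 × 10^-5.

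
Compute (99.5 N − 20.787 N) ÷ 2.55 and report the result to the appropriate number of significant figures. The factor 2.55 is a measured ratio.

99.5 N − 20.787 N = 78.713 N; the difference is limited to 1 decimal place (3 s.f.).
Carrying full precision, 78.713 ÷ 2.55 = 30.8678431373… N; 2.55 has 3 s.f., so the result keeps min(3, 3) = 3 s.f.
Rounded to 3 significant figures: 30.9 N.

30.9 N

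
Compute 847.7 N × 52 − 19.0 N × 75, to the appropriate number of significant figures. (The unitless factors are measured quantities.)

847.7 × 52 = 44080.4 → 4.4 × 10⁴ N (2 s.f., last digit at the 10^3 place).
19.0 × 75 = 1425 → 1.4 × 10³ N (2 s.f., last digit at the 10^2 place).
Difference: 42655.4 N; keep the coarser place, 10^3.
Result: 4.3 × 10⁴ N.

4.3 × 10⁴ N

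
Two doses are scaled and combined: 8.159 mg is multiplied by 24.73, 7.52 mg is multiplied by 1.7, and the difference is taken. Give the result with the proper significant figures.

8.159 × 24.73 = 201.77207 → 201.8 mg (4 s.f., last digit at the 10^-1 place).
7.52 × 1.7 = 12.784 → 13 mg (2 s.f., last digit at the 10^0 place).
Difference: 188.98807 mg; keep the coarser place, 10^0.
Result: 189 mg.

189 mg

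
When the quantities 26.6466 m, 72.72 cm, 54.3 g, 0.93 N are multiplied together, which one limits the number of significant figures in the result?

26.6466 m → 6 s.f.; 72.72 cm → 4 s.f.; 54.3 g → 3 s.f.; 0.93 N → 2 s.f.
The fewest is 2 significant figures, from 0.93 N.

0.93 N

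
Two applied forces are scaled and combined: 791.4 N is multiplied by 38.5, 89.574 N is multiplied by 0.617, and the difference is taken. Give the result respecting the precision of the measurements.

791.4 × 38.5 = 30468.9 → 3.05 × 10⁴ N (3 s.f., last digit at the 10^2 place).
89.574 × 0.617 = 55.267158 → 55.3 N (3 s.f., last digit at the 10^-1 place).
Difference: 30413.632842 N; keep the coarser place, 10^2.
Result: 3.04 × 10⁴ N.

3.04 × 10⁴ N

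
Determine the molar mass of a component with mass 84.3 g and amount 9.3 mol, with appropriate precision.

9.1 g/mol

molar mass = 84.3 g ÷ 9.3 mol = 9.06451612903… g/mol.
84.3 has 3 significant figures; 9.3 has 2.
Division/multiplication keeps the fewest: 2 significant figures.
Rounded: 9.1 g/mol.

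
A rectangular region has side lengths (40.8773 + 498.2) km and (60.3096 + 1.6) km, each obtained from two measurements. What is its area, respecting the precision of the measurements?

3.34 × 10^4 km²

40.8773 + 498.2 = 539.0773, limited to 1 d.p. → 4 s.f.; 60.3096 + 1.6 = 61.9096, limited to 1 d.p. → 3 s.f.
Carrying full precision, 539.0773 × 61.9096 = 33374.0600121…; keep min(4, 3) = 3 s.f.
Rounded to 3 significant figures: 3.34 × 10^4 km².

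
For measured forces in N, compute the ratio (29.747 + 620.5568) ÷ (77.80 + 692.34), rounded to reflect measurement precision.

29.747 + 620.5568 = 650.3038, limited to 3 d.p. → 6 s.f.; 77.80 + 692.34 = 770.14, limited to 2 d.p. → 5 s.f.
Carrying full precision, 650.3038 ÷ 770.14 = 0.844396862908…; keep min(6, 5) = 5 s.f.
Rounded to 5 significant figures: 8.4440 × 10^-1.

8.4440 × 10^-1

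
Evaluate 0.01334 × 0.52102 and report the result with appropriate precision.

0.01334 × 0.52102 = 0.0069504068
Multiplication/division keeps the fewest significant figures: 0.01334 → 4 s.f., 0.52102 → 5 s.f.; limit is 4.
Rounded to 4 significant figures: 0.006950.

0.006950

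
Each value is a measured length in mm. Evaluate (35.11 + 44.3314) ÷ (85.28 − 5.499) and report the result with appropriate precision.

35.11 + 44.3314 = 79.4414, limited to 2 d.p. → 4 s.f.; 85.28 − 5.499 = 79.781, limited to 2 d.p. → 4 s.f.
Carrying full precision, 79.4414 ÷ 79.781 = 0.995743347414…; keep min(4, 4) = 4 s.f.
Rounded to 4 significant figures: 0.9957.

0.9957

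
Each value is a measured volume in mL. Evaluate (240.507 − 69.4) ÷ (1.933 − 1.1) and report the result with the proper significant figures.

2 × 10²

240.507 − 69.4 = 171.107, limited to 1 d.p. → 4 s.f.; 1.933 − 1.1 = 0.833, limited to 1 d.p. → 1 s.f.
Carrying full precision, 171.107 ÷ 0.833 = 205.410564226…; keep min(4, 1) = 1 s.f.
Rounded to 1 significant figure: 2 × 10².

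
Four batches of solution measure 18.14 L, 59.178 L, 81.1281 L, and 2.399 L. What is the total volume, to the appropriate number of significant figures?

160.85 L

18.14 L + 59.178 L + 81.1281 L + 2.399 L = 160.8451 L.
Addition/subtraction keeps the fewest decimal places: 18.14 → 2 decimal places, 59.178 → 3 decimal places, 81.1281 → 4 decimal places, 2.399 → 3 decimal places; limit is 2.
Rounded to 2 decimal places: 160.85 L.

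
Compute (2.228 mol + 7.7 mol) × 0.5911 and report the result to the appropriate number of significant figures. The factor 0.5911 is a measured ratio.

2.228 mol + 7.7 mol = 9.928 mol; the sum is limited to 1 decimal place (2 s.f.).
Carrying full precision, 9.928 × 0.5911 = 5.8684408 mol; 0.5911 has 4 s.f., so the result keeps min(2, 4) = 2 s.f.
Rounded to 2 significant figures: 5.9 mol.

5.9 mol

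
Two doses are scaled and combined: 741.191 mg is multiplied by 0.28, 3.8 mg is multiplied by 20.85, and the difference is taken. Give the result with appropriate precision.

1.3 × 10^2 mg

741.191 × 0.28 = 207.53348 → 2.1 × 10^2 mg (2 s.f., last digit at the 10^1 place).
3.8 × 20.85 = 79.23 → 79 mg (2 s.f., last digit at the 10^0 place).
Difference: 128.30348 mg; keep the coarser place, 10^1.
Result: 1.3 × 10^2 mg.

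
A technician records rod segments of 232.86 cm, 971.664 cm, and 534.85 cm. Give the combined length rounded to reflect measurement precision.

232.86 cm + 971.664 cm + 534.85 cm = 1739.374 cm.
Addition/subtraction keeps the fewest decimal places: 232.86 → 2 decimal places, 971.664 → 3 decimal places, 534.85 → 2 decimal places; limit is 2.
Rounded to 2 decimal places: 1739.37 cm.

1739.37 cm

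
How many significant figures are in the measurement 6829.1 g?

6829.1: every digit is nonzero and significant.

5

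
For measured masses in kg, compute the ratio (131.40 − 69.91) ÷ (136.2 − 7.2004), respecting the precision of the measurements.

131.40 − 69.91 = 61.49, limited to 2 d.p. → 4 s.f.; 136.2 − 7.2004 = 128.9996, limited to 1 d.p. → 4 s.f.
Carrying full precision, 61.49 ÷ 128.9996 = 0.476668144707…; keep min(4, 4) = 4 s.f.
Rounded to 4 significant figures: 0.4767.

0.4767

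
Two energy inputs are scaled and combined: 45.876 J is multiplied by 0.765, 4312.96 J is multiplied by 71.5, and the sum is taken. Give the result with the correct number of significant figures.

45.876 × 0.765 = 35.09514 → 35.1 J (3 s.f., last digit at the 10^-1 place).
4312.96 × 71.5 = 308376.64 → 3.08 × 10⁵ J (3 s.f., last digit at the 10^3 place).
Sum: 308411.73514 J; keep the coarser place, 10^3.
Result: 3.08 × 10⁵ J.

3.08 × 10⁵ J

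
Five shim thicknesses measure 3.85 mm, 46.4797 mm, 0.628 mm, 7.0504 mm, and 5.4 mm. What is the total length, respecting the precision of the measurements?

3.85 mm + 46.4797 mm + 0.628 mm + 7.0504 mm + 5.4 mm = 63.4081 mm.
Addition/subtraction keeps the fewest decimal places: 3.85 → 2 decimal places, 46.4797 → 4 decimal places, 0.628 → 3 decimal places, 7.0504 → 4 decimal places, 5.4 → 1 decimal place; limit is 1.
Rounded to 1 decimal place: 63.4 mm.

63.4 mm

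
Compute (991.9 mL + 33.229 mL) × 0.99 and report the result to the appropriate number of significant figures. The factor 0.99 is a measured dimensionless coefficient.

1.0 × 10³ mL

991.9 mL + 33.229 mL = 1025.129 mL; the sum is limited to 1 decimal place (5 s.f.).
Carrying full precision, 1025.129 × 0.99 = 1014.87771 mL; 0.99 has 2 s.f., so the result keeps min(5, 2) = 2 s.f.
Rounded to 2 significant figures: 1.0 × 10³ mL.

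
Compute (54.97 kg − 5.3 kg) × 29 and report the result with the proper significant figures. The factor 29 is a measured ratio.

1.4 × 10^3 kg

54.97 kg − 5.3 kg = 49.67 kg; the difference is limited to 1 decimal place (3 s.f.).
Carrying full precision, 49.67 × 29 = 1440.43 kg; 29 has 2 s.f., so the result keeps min(3, 2) = 2 s.f.
Rounded to 2 significant figures: 1.4 × 10^3 kg.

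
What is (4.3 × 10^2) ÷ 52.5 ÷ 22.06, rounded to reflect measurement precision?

(4.3 × 10^2) ÷ 52.5 ÷ 22.06 = 0.371281785606…
Multiplication/division keeps the fewest significant figures: 4.3 × 10^2 → 2 s.f., 52.5 → 3 s.f., 22.06 → 4 s.f.; limit is 2.
Rounded to 2 significant figures: 0.37.

0.37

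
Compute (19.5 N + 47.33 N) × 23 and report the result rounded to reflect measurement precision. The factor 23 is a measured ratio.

19.5 N + 47.33 N = 66.83 N; the sum is limited to 1 decimal place (3 s.f.).
Carrying full precision, 66.83 × 23 = 1537.09 N; 23 has 2 s.f., so the result keeps min(3, 2) = 2 s.f.
Rounded to 2 significant figures: 1.5 × 10^3 N.

1.5 × 10^3 N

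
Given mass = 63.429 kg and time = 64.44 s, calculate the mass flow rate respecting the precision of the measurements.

0.9843 kg/s

mass flow rate = 63.429 kg ÷ 64.44 s = 0.984310986965… kg/s.
63.429 has 5 significant figures; 64.44 has 4.
Division/multiplication keeps the fewest: 4 significant figures.
Rounded: 0.9843 kg/s.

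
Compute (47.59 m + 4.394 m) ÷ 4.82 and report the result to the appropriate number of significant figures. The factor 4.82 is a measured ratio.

47.59 m + 4.394 m = 51.984 m; the sum is limited to 2 decimal places (4 s.f.).
Carrying full precision, 51.984 ÷ 4.82 = 10.7850622407… m; 4.82 has 3 s.f., so the result keeps min(4, 3) = 3 s.f.
Rounded to 3 significant figures: 10.8 m.

10.8 m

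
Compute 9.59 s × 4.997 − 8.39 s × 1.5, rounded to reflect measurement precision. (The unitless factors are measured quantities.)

35 s

9.59 × 4.997 = 47.92123 → 47.9 s (3 s.f., last digit at the 10^-1 place).
8.39 × 1.5 = 12.585 → 13 s (2 s.f., last digit at the 10^0 place).
Difference: 35.33623 s; keep the coarser place, 10^0.
Result: 35 s.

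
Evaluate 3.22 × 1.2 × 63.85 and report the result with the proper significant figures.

2.5 × 10^2

3.22 × 1.2 × 63.85 = 246.7164
Multiplication/division keeps the fewest significant figures: 3.22 → 3 s.f., 1.2 → 2 s.f., 63.85 → 4 s.f.; limit is 2.
Rounded to 2 significant figures: 2.5 × 10^2.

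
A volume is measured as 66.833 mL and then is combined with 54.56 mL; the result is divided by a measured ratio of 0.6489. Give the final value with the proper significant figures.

187.1 mL

66.833 mL + 54.56 mL = 121.393 mL; the sum is limited to 2 decimal places (5 s.f.).
Carrying full precision, 121.393 ÷ 0.6489 = 187.075050085… mL; 0.6489 has 4 s.f., so the result keeps min(5, 4) = 4 s.f.
Rounded to 4 significant figures: 187.1 mL.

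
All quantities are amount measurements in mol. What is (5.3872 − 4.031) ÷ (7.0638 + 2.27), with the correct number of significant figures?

0.145

5.3872 − 4.031 = 1.3562, limited to 3 d.p. → 4 s.f.; 7.0638 + 2.27 = 9.3338, limited to 2 d.p. → 3 s.f.
Carrying full precision, 1.3562 ÷ 9.3338 = 0.145299877863…; keep min(4, 3) = 3 s.f.
Rounded to 3 significant figures: 0.145.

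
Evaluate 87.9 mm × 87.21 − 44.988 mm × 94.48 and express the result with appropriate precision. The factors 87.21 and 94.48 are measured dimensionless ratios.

3.42 × 10^3 mm

87.9 × 87.21 = 7665.759 → 7.67 × 10^3 mm (3 s.f., last digit at the 10^1 place).
44.988 × 94.48 = 4250.46624 → 4.250 × 10^3 mm (4 s.f., last digit at the 10^0 place).
Difference: 3415.29276 mm; keep the coarser place, 10^1.
Result: 3.42 × 10^3 mm.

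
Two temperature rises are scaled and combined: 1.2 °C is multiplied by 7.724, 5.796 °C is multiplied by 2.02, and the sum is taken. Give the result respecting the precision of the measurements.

1.2 × 7.724 = 9.2688 → 9.3 °C (2 s.f., last digit at the 10^-1 place).
5.796 × 2.02 = 11.70792 → 11.7 °C (3 s.f., last digit at the 10^-1 place).
Sum: 20.97672 °C; keep the coarser place, 10^-1.
Result: 21.0 °C.

21.0 °C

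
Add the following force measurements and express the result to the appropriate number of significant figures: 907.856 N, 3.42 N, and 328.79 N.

907.856 N + 3.42 N + 328.79 N = 1240.066 N.
Addition/subtraction keeps the fewest decimal places: 907.856 → 3 decimal places, 3.42 → 2 decimal places, 328.79 → 2 decimal places; limit is 2.
Rounded to 2 decimal places: 1240.07 N.

1240.07 N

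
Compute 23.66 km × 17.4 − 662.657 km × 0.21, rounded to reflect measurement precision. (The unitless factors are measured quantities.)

23.66 × 17.4 = 411.684 → 412 km (3 s.f., last digit at the 10^0 place).
662.657 × 0.21 = 139.15797 → 1.4 × 10^2 km (2 s.f., last digit at the 10^1 place).
Difference: 272.52603 km; keep the coarser place, 10^1.
Result: 2.7 × 10^2 km.

2.7 × 10^2 km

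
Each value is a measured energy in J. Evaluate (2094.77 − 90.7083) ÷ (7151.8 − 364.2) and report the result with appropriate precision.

2094.77 − 90.7083 = 2004.0617, limited to 2 d.p. → 6 s.f.; 7151.8 − 364.2 = 6787.6, limited to 1 d.p. → 5 s.f.
Carrying full precision, 2004.0617 ÷ 6787.6 = 0.295253359067…; keep min(6, 5) = 5 s.f.
Rounded to 5 significant figures: 0.29525.

0.29525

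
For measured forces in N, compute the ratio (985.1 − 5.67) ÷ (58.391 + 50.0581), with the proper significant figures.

985.1 − 5.67 = 979.43, limited to 1 d.p. → 4 s.f.; 58.391 + 50.0581 = 108.4491, limited to 3 d.p. → 6 s.f.
Carrying full precision, 979.43 ÷ 108.4491 = 9.03124138421…; keep min(4, 6) = 4 s.f.
Rounded to 4 significant figures: 9.031.

9.031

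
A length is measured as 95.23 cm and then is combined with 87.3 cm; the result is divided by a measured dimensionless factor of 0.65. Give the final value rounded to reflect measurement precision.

95.23 cm + 87.3 cm = 182.53 cm; the sum is limited to 1 decimal place (4 s.f.).
Carrying full precision, 182.53 ÷ 0.65 = 280.815384615… cm; 0.65 has 2 s.f., so the result keeps min(4, 2) = 2 s.f.
Rounded to 2 significant figures: 2.8 × 10² cm.

2.8 × 10² cm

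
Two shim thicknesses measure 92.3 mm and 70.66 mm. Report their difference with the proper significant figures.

92.3 mm − 70.66 mm = 21.64 mm.
Addition/subtraction keeps the fewest decimal places: 92.3 → 1 decimal place, 70.66 → 2 decimal places; limit is 1.
Rounded to 1 decimal place: 21.6 mm.

21.6 mm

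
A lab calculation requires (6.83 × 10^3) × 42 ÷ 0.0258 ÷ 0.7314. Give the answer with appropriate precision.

(6.83 × 10^3) × 42 ÷ 0.0258 ÷ 0.7314 = 15201811.1173…
Multiplication/division keeps the fewest significant figures: 6.83 × 10^3 → 3 s.f., 42 → 2 s.f., 0.0258 → 3 s.f., 0.7314 → 4 s.f.; limit is 2.
Rounded to 2 significant figures: 1.5 × 10^7.

1.5 × 10^7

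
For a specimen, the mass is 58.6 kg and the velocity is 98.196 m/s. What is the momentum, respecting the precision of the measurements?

momentum = 58.6 kg × 98.196 m/s = 5754.2856 kg·m/s.
58.6 has 3 significant figures; 98.196 has 5.
Division/multiplication keeps the fewest: 3 significant figures.
Rounded: 5.75 × 10³ kg·m/s.

5.75 × 10³ kg·m/s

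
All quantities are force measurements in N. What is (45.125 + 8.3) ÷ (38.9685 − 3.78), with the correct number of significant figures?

1.52

45.125 + 8.3 = 53.425, limited to 1 d.p. → 3 s.f.; 38.9685 − 3.78 = 35.1885, limited to 2 d.p. → 4 s.f.
Carrying full precision, 53.425 ÷ 35.1885 = 1.51825170155…; keep min(3, 4) = 3 s.f.
Rounded to 3 significant figures: 1.52.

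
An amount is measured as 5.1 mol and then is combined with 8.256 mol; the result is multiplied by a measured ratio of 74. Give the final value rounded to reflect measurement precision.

9.9 × 10^2 mol

5.1 mol + 8.256 mol = 13.356 mol; the sum is limited to 1 decimal place (3 s.f.).
Carrying full precision, 13.356 × 74 = 988.344 mol; 74 has 2 s.f., so the result keeps min(3, 2) = 2 s.f.
Rounded to 2 significant figures: 9.9 × 10^2 mol.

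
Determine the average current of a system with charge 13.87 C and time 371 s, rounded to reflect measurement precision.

average current = 13.87 C ÷ 371 s = 0.0373854447439… A.
13.87 has 4 significant figures; 371 has 3.
Division/multiplication keeps the fewest: 3 significant figures.
Rounded: 0.0374 A.

0.0374 A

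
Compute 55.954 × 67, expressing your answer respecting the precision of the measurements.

3.7 × 10^3

55.954 × 67 = 3748.918
Multiplication/division keeps the fewest significant figures: 55.954 → 5 s.f., 67 → 2 s.f.; limit is 2.
Rounded to 2 significant figures: 3.7 × 10^3.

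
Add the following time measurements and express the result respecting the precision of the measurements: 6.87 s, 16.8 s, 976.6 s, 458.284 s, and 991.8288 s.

6.87 s + 16.8 s + 976.6 s + 458.284 s + 991.8288 s = 2450.3828 s.
Addition/subtraction keeps the fewest decimal places: 6.87 → 2 decimal places, 16.8 → 1 decimal place, 976.6 → 1 decimal place, 458.284 → 3 decimal places, 991.8288 → 4 decimal places; limit is 1.
Rounded to 1 decimal place: 2.4504 × 10^3 s.

2.4504 × 10^3 s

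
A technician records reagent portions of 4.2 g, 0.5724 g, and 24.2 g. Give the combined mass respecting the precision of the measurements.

29.0 g

4.2 g + 0.5724 g + 24.2 g = 28.9724 g.
Addition/subtraction keeps the fewest decimal places: 4.2 → 1 decimal place, 0.5724 → 4 decimal places, 24.2 → 1 decimal place; limit is 1.
Rounded to 1 decimal place: 29.0 g.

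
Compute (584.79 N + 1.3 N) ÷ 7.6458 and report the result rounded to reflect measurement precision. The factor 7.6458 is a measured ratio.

76.66 N

584.79 N + 1.3 N = 586.09 N; the sum is limited to 1 decimal place (4 s.f.).
Carrying full precision, 586.09 ÷ 7.6458 = 76.6551570797… N; 7.6458 has 5 s.f., so the result keeps min(4, 5) = 4 s.f.
Rounded to 4 significant figures: 76.66 N.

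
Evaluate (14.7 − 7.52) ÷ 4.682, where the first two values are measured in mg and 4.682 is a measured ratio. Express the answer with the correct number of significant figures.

14.7 mg − 7.52 mg = 7.18 mg; the difference is limited to 1 decimal place (2 s.f.).
Carrying full precision, 7.18 ÷ 4.682 = 1.53353267834… mg; 4.682 has 4 s.f., so the result keeps min(2, 4) = 2 s.f.
Rounded to 2 significant figures: 1.5 mg.

1.5 mg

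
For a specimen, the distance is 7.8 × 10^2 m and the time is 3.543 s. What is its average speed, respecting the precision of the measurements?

2.2 × 10^2 m/s

average speed = 7.8 × 10^2 m ÷ 3.543 s = 220.152413209… m/s.
7.8 × 10^2 has 2 significant figures; 3.543 has 4.
Division/multiplication keeps the fewest: 2 significant figures.
Rounded: 2.2 × 10^2 m/s.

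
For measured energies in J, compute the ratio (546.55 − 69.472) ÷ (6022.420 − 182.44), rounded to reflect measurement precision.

546.55 − 69.472 = 477.078, limited to 2 d.p. → 5 s.f.; 6022.420 − 182.44 = 5839.980, limited to 2 d.p. → 6 s.f.
Carrying full precision, 477.078 ÷ 5839.980 = 0.0816917181223…; keep min(5, 6) = 5 s.f.
Rounded to 5 significant figures: 0.081692.

0.081692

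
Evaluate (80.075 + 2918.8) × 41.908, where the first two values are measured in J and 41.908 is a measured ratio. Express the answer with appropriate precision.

1.2568 × 10⁵ J

80.075 J + 2918.8 J = 2998.875 J; the sum is limited to 1 decimal place (5 s.f.).
Carrying full precision, 2998.875 × 41.908 = 125676.8535 J; 41.908 has 5 s.f., so the result keeps min(5, 5) = 5 s.f.
Rounded to 5 significant figures: 1.2568 × 10⁵ J.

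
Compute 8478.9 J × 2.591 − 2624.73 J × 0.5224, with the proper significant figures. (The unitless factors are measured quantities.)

2.060 × 10^4 J

8478.9 × 2.591 = 21968.8299 → 2.197 × 10^4 J (4 s.f., last digit at the 10^1 place).
2624.73 × 0.5224 = 1371.158952 → 1371 J (4 s.f., last digit at the 10^0 place).
Difference: 20597.670948 J; keep the coarser place, 10^1.
Result: 2.060 × 10^4 J.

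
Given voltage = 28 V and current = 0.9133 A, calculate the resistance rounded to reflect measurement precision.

resistance = 28 V ÷ 0.9133 A = 30.6580532136… Ω.
28 has 2 significant figures; 0.9133 has 4.
Division/multiplication keeps the fewest: 2 significant figures.
Rounded: 31 Ω.

31 Ω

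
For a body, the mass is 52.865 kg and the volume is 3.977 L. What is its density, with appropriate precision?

density = 52.865 kg ÷ 3.977 L = 13.2926829268… kg/L.
52.865 has 5 significant figures; 3.977 has 4.
Division/multiplication keeps the fewest: 4 significant figures.
Rounded: 13.29 kg/L.

13.29 kg/L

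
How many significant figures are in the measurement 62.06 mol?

62.06: zeros between nonzero digits are significant.

4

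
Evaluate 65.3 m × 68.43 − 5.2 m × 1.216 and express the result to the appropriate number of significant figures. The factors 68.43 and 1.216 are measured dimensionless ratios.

65.3 × 68.43 = 4468.479 → 4.47 × 10³ m (3 s.f., last digit at the 10^1 place).
5.2 × 1.216 = 6.3232 → 6.3 m (2 s.f., last digit at the 10^-1 place).
Difference: 4462.1558 m; keep the coarser place, 10^1.
Result: 4.46 × 10³ m.

4.46 × 10³ m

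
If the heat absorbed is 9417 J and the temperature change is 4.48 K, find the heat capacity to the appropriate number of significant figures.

heat capacity = 9417 J ÷ 4.48 K = 2102.00892857… J/K.
9417 has 4 significant figures; 4.48 has 3.
Division/multiplication keeps the fewest: 3 significant figures.
Rounded: 2.10 × 10^3 J/K.

2.10 × 10^3 J/K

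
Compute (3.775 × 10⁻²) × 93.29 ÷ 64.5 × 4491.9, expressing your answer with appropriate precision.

245

(3.775 × 10⁻²) × 93.29 ÷ 64.5 × 4491.9 = 245.257565895…
Multiplication/division keeps the fewest significant figures: 3.775 × 10⁻² → 4 s.f., 93.29 → 4 s.f., 64.5 → 3 s.f., 4491.9 → 5 s.f.; limit is 3.
Rounded to 3 significant figures: 245.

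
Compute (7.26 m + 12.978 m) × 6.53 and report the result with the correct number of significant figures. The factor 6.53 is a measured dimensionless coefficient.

7.26 m + 12.978 m = 20.238 m; the sum is limited to 2 decimal places (4 s.f.).
Carrying full precision, 20.238 × 6.53 = 132.15414 m; 6.53 has 3 s.f., so the result keeps min(4, 3) = 3 s.f.
Rounded to 3 significant figures: 132 m.

132 m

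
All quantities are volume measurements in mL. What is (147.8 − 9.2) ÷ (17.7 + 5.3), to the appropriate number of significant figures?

6.03

147.8 − 9.2 = 138.6, limited to 1 d.p. → 4 s.f.; 17.7 + 5.3 = 23.0, limited to 1 d.p. → 3 s.f.
Carrying full precision, 138.6 ÷ 23.0 = 6.02608695652…; keep min(4, 3) = 3 s.f.
Rounded to 3 significant figures: 6.03.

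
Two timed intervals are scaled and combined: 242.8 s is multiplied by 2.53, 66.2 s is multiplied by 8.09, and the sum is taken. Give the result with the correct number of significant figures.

1150. s

242.8 × 2.53 = 614.284 → 614 s (3 s.f., last digit at the 10^0 place).
66.2 × 8.09 = 535.558 → 536 s (3 s.f., last digit at the 10^0 place).
Sum: 1149.842 s; keep the coarser place, 10^0.
Result: 1150. s.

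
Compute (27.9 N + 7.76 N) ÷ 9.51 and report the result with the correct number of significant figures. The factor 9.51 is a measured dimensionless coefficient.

3.75 N

27.9 N + 7.76 N = 35.66 N; the sum is limited to 1 decimal place (3 s.f.).
Carrying full precision, 35.66 ÷ 9.51 = 3.74973711882… N; 9.51 has 3 s.f., so the result keeps min(3, 3) = 3 s.f.
Rounded to 3 significant figures: 3.75 N.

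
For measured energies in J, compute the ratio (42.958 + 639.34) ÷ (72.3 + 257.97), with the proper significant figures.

2.066

42.958 + 639.34 = 682.298, limited to 2 d.p. → 5 s.f.; 72.3 + 257.97 = 330.27, limited to 1 d.p. → 4 s.f.
Carrying full precision, 682.298 ÷ 330.27 = 2.06587943198…; keep min(5, 4) = 4 s.f.
Rounded to 4 significant figures: 2.066.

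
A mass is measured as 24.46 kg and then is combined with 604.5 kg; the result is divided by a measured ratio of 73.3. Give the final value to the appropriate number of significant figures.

8.58 kg

24.46 kg + 604.5 kg = 628.96 kg; the sum is limited to 1 decimal place (4 s.f.).
Carrying full precision, 628.96 ÷ 73.3 = 8.58062755798… kg; 73.3 has 3 s.f., so the result keeps min(4, 3) = 3 s.f.
Rounded to 3 significant figures: 8.58 kg.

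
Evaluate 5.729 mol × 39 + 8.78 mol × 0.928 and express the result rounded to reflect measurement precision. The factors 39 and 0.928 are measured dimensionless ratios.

5.729 × 39 = 223.431 → 2.2 × 10^2 mol (2 s.f., last digit at the 10^1 place).
8.78 × 0.928 = 8.14784 → 8.15 mol (3 s.f., last digit at the 10^-2 place).
Sum: 231.57884 mol; keep the coarser place, 10^1.
Result: 2.3 × 10^2 mol.

2.3 × 10^2 mol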